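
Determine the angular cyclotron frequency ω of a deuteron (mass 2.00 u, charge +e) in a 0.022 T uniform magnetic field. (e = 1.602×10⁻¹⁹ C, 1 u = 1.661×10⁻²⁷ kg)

ω ≈ 1.1×10⁶ rad/s

ω = |q|B/m.
ω = (1.602×10⁻¹⁹)(0.022)/3.322×10⁻²⁷ ≈ 1.1×10⁶ rad/s.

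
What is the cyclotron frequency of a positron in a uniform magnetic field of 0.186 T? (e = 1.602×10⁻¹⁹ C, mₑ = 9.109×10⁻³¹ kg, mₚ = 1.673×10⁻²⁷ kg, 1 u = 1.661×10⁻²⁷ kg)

f = |q|B/(2πm).
f = (1.602×10⁻¹⁹)(0.186)/(2π·9.109×10⁻³¹) ≈ 5.21×10⁹ Hz.

f ≈ 5.21×10⁹ Hz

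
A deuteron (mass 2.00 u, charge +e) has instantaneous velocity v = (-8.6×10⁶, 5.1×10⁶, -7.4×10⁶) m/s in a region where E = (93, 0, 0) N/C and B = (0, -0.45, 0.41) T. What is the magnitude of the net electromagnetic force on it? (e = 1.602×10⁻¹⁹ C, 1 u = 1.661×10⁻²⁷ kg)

v×B = (-1.24×10⁶, 3.53×10⁶, 3.87×10⁶) N/C.
E + v×B = (-1.24×10⁶, 3.53×10⁶, 3.87×10⁶) N/C.
F = q(E + v×B) = (1.602×10⁻¹⁹ C)·(-1.24×10⁶, 3.53×10⁶, 3.87×10⁶) = (-1.98×10⁻¹³, 5.65×10⁻¹³, 6.20×10⁻¹³) N.
|F| = 8.62×10⁻¹³ N.

|F| ≈ 8.62×10⁻¹³ N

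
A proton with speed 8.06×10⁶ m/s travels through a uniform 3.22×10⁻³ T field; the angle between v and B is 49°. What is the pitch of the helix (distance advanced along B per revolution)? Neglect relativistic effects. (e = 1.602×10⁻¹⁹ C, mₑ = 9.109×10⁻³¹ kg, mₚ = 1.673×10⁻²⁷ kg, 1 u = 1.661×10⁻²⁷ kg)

p ≈ 108 m

v∥ = v cosθ = 8.06×10⁶·cos49° ≈ 5.288×10⁶ m/s.
T = 2πm/(|q|B) = 2π(1.673×10⁻²⁷)/((1.602×10⁻¹⁹)(3.22×10⁻³)) ≈ 2.038×10⁻⁵ s.
pitch = v∥ T = (5.288×10⁶)(2.038×10⁻⁵) ≈ 108 m.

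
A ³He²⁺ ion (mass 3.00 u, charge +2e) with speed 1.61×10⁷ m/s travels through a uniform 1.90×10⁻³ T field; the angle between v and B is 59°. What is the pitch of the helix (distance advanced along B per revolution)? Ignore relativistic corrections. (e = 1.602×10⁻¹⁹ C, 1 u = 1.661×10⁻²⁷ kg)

p ≈ 426 m

v∥ = v cosθ = 1.61×10⁷·cos59° ≈ 8.292×10⁶ m/s.
T = 2πm/(|q|B) = 2π(4.983×10⁻²⁷)/((3.204×10⁻¹⁹)(1.90×10⁻³)) ≈ 5.143×10⁻⁵ s.
pitch = v∥ T = (8.292×10⁶)(5.143×10⁻⁵) ≈ 426 m.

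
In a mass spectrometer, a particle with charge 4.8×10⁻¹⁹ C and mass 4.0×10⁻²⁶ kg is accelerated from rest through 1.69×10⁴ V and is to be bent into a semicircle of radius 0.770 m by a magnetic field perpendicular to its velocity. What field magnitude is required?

v = √(2|q|V/m) = √(2·4.8×10⁻¹⁹·1.69×10⁴/4.0×10⁻²⁶) ≈ 6.369×10⁵ m/s.
B = mv/(|q|r) = (4.0×10⁻²⁶)(6.369×10⁵)/((4.8×10⁻¹⁹)(0.770)) ≈ 0.0689 T.

B ≈ 0.0689 T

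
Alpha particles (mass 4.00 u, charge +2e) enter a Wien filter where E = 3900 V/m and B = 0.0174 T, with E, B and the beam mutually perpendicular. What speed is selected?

For undeflected motion the electric and magnetic forces balance: qE = qvB.
v = E/B = 3900/0.0174 = 2.24×10⁵ m/s.

v = 2.24×10⁵ m/s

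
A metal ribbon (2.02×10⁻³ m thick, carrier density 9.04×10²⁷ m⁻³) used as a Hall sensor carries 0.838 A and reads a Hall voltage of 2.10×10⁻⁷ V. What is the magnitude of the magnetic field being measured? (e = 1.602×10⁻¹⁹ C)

From V_H = IB/(n e t), B = V_H n e t / I.
B = (2.10×10⁻⁷)(9.04×10²⁷)(1.602×10⁻¹⁹)(2.02×10⁻³)/0.838 ≈ 0.733 T.

B ≈ 0.733 T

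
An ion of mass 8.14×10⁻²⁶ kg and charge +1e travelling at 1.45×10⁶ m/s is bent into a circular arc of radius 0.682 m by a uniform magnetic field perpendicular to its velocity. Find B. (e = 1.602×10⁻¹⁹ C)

From |q|vB = mv²/r, B = mv/(|q|r).
B = (8.14×10⁻²⁶)(1.45×10⁶)/((1.602×10⁻¹⁹)(0.682)) ≈ 1.08 T.

B ≈ 1.08 T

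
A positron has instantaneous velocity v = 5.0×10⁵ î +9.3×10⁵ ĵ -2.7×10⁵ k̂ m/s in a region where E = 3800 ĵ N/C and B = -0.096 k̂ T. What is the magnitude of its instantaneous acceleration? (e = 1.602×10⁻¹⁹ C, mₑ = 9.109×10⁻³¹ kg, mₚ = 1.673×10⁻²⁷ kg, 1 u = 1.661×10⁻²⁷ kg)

v×B = (-8.93×10⁴, 4.80×10⁴, 0) N/C.
E + v×B = (-8.93×10⁴, 5.18×10⁴, 0) N/C.
F = q(E + v×B) = (1.602×10⁻¹⁹ C)·(-8.93×10⁴, 5.18×10⁴, 0) = (-1.43×10⁻¹⁴, 8.30×10⁻¹⁵, 0) N.
|a| = |F|/m = 1.654×10⁻¹⁴/9.109×10⁻³¹ ≈ 1.82×10¹⁶ m/s².

|a| ≈ 1.82×10¹⁶ m/s²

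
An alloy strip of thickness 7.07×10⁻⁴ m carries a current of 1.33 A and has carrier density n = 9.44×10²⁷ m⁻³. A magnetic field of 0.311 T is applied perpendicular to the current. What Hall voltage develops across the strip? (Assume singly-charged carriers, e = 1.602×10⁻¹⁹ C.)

V_H = IB/(n e t).
V_H = (1.33)(0.311)/((9.44×10²⁷)(1.602×10⁻¹⁹)(7.07×10⁻⁴)) ≈ 3.87×10⁻⁷ V.

V_H ≈ 3.87×10⁻⁷ V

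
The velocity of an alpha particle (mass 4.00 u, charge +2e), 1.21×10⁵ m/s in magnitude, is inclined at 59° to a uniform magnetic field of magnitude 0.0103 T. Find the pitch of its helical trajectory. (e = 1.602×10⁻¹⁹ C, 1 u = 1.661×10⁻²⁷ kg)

v∥ = v cosθ = 1.21×10⁵·cos59° ≈ 6.232×10⁴ m/s.
T = 2πm/(|q|B) = 2π(6.644×10⁻²⁷)/((3.204×10⁻¹⁹)(0.0103)) ≈ 1.265×10⁻⁵ s.
pitch = v∥ T = (6.232×10⁴)(1.265×10⁻⁵) ≈ 0.788 m.

p ≈ 0.788 m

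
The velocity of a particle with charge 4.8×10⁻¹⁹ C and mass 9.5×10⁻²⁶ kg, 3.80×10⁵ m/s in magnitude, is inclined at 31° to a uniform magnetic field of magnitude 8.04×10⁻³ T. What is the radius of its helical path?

v⊥ = v sinθ = 3.80×10⁵·sin31° ≈ 1.957×10⁵ m/s.
r = m v⊥/(|q|B) = (9.5×10⁻²⁶)(1.957×10⁵)/((4.8×10⁻¹⁹)(8.04×10⁻³)) ≈ 4.82 m.

r ≈ 4.82 m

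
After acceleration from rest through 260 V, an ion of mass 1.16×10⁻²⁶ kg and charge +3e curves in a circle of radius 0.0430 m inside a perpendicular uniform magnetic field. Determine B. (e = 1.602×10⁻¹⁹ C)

B ≈ 0.0824 T

v = √(2|q|V/m) = √(2·4.806×10⁻¹⁹·260/1.16×10⁻²⁶) ≈ 1.468×10⁵ m/s.
B = mv/(|q|r) = (1.16×10⁻²⁶)(1.468×10⁵)/((4.806×10⁻¹⁹)(0.0430)) ≈ 0.0824 T.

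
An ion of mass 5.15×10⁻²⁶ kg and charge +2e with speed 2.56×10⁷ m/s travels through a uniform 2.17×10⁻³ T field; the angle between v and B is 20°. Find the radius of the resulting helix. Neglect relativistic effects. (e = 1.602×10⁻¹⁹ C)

v⊥ = v sinθ = 2.56×10⁷·sin20° ≈ 8.756×10⁶ m/s.
r = m v⊥/(|q|B) = (5.15×10⁻²⁶)(8.756×10⁶)/((3.204×10⁻¹⁹)(2.17×10⁻³)) ≈ 649 m.

r ≈ 649 m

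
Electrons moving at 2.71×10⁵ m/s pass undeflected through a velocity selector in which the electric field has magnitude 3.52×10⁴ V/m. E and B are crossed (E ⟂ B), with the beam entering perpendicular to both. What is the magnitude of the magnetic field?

B = 0.130 T

Balance of forces in the selector: qE = qvB ⇒ B = E/v.
B = 3.52×10⁴/2.71×10⁵ = 0.130 T.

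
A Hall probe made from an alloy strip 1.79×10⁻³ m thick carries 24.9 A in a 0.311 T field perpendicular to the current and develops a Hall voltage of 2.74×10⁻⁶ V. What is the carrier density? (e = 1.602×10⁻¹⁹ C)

n ≈ 9.86×10²⁷ m⁻³

From V_H = IB/(n e t), n = IB/(V_H e t).
n = (24.9)(0.311)/((2.74×10⁻⁶)(1.602×10⁻¹⁹)(1.79×10⁻³)) ≈ 9.86×10²⁷ m⁻³.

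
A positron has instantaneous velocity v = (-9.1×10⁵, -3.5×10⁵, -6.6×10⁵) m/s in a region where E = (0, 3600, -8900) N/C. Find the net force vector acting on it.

F ≈ (0, 5.77×10⁻¹⁶, -1.43×10⁻¹⁵) N

Only an electric field acts, so F = qE = (1.602×10⁻¹⁹ C)·(0, 3600, -8900) = (0, 5.77×10⁻¹⁶, -1.43×10⁻¹⁵) N.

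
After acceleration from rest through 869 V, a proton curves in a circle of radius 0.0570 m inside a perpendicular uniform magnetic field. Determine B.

B ≈ 0.0747 T

v = √(2|q|V/m) = √(2·1.602×10⁻¹⁹·869/1.673×10⁻²⁷) ≈ 4.080×10⁵ m/s.
B = mv/(|q|r) = (1.673×10⁻²⁷)(4.080×10⁵)/((1.602×10⁻¹⁹)(0.0570)) ≈ 0.0747 T.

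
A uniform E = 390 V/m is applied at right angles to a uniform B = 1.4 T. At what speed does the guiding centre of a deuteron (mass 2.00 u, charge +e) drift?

v_d ≈ 280 m/s

The E×B drift speed is v_d = E/B.
v_d = 390/1.4 = 280 m/s.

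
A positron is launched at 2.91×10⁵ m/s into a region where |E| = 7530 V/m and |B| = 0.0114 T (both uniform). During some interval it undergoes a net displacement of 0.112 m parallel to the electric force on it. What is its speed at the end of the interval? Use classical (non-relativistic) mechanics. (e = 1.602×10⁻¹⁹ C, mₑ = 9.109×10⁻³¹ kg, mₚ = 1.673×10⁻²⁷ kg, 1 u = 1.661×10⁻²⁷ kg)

B does no work; ΔKE = |q|E d.
½mv_f² = ½mv₀² + |q|Ed = ½(9.109×10⁻³¹)(2.91×10⁵)² + (1.602×10⁻¹⁹)(7530)(0.112) ≈ 3.857×10⁻²⁰ J + 1.351×10⁻¹⁶ J ≈ 1.351×10⁻¹⁶ J.
v_f = √(2·1.351×10⁻¹⁶/9.109×10⁻³¹) ≈ 1.72×10⁷ m/s.

v_f ≈ 1.72×10⁷ m/s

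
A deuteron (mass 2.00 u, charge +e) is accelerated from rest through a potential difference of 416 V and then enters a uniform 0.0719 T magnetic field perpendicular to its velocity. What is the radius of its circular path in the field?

r ≈ 0.0578 m

Acceleration: |q|V = ½mv² ⇒ v = √(2|q|V/m) = √(2·1.602×10⁻¹⁹·416/3.322×10⁻²⁷) ≈ 2.003×10⁵ m/s.
In the field: r = mv/(|q|B) = (3.322×10⁻²⁷)(2.003×10⁵)/((1.602×10⁻¹⁹)(0.0719)) ≈ 0.0578 m.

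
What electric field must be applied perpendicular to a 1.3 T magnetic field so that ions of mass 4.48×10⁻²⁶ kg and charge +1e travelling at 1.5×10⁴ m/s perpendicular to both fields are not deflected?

E = 2.0×10⁴ V/m

For straight-line motion qE = qvB, so E = vB.
E = 1.5×10⁴ × 1.3 = 2.0×10⁴ V/m.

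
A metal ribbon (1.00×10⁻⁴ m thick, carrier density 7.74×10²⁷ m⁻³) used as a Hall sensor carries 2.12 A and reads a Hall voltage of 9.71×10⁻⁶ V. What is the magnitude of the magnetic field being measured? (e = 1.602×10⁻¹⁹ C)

From V_H = IB/(n e t), B = V_H n e t / I.
B = (9.71×10⁻⁶)(7.74×10²⁷)(1.602×10⁻¹⁹)(1.00×10⁻⁴)/2.12 ≈ 0.568 T.

B ≈ 0.568 T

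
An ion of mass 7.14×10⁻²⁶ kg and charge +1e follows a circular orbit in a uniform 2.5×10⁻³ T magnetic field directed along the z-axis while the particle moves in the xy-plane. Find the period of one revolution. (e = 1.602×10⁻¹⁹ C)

The cyclotron period depends only on m, q, B: T = 2πm/(|q|B).
T = 2π(7.14×10⁻²⁶)/((1.602×10⁻¹⁹)(2.5×10⁻³)) ≈ 1.1×10⁻³ s.

T ≈ 1.1×10⁻³ s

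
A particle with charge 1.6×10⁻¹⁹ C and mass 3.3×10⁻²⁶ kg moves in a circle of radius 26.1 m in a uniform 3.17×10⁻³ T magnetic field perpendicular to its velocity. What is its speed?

From |q|vB = mv²/r, v = |q|Br/m.
v = (1.6×10⁻¹⁹)(3.17×10⁻³)(26.1)/3.3×10⁻²⁶ ≈ 4.01×10⁵ m/s.

v ≈ 4.01×10⁵ m/s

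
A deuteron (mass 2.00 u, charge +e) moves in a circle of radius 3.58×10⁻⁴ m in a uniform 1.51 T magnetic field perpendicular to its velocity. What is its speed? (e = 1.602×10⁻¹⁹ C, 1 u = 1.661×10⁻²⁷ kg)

From |q|vB = mv²/r, v = |q|Br/m.
v = (1.602×10⁻¹⁹)(1.51)(3.58×10⁻⁴)/3.322×10⁻²⁷ ≈ 2.61×10⁴ m/s.

v ≈ 2.61×10⁴ m/s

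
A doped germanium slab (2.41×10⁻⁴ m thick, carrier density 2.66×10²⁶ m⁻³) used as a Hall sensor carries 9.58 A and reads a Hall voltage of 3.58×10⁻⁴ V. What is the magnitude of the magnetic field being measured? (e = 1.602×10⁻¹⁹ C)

B ≈ 0.384 T

From V_H = IB/(n e t), B = V_H n e t / I.
B = (3.58×10⁻⁴)(2.66×10²⁶)(1.602×10⁻¹⁹)(2.41×10⁻⁴)/9.58 ≈ 0.384 T.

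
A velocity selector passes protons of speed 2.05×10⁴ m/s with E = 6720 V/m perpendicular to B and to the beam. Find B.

Balance of forces in the selector: qE = qvB ⇒ B = E/v.
B = 6720/2.05×10⁴ = 0.328 T.

B = 0.328 T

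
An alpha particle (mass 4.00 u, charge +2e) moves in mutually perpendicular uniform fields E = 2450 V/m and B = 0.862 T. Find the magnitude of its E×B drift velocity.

v_d ≈ 2840 m/s

The steady drift has the magnetic force balancing the electric force, so v_d = E/B.
v_d = 2450/0.862 = 2840 m/s.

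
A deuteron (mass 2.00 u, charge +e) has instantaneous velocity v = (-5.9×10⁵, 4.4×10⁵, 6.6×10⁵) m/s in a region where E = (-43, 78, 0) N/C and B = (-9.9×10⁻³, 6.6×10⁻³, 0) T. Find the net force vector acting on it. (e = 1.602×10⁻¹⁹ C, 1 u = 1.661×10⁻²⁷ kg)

v×B = (-4360, -6530, 462) N/C.
E + v×B = (-4400, -6460, 462) N/C.
F = q(E + v×B) = (1.602×10⁻¹⁹ C)·(-4400, -6460, 462) = (-7.05×10⁻¹⁶, -1.03×10⁻¹⁵, 7.40×10⁻¹⁷) N.

F ≈ (-7.05×10⁻¹⁶, -1.03×10⁻¹⁵, 7.40×10⁻¹⁷) N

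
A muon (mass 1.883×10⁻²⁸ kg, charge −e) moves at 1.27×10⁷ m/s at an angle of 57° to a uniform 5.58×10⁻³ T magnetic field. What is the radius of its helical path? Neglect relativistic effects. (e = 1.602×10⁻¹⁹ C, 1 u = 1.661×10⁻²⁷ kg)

r ≈ 2.24 m

v⊥ = v sinθ = 1.27×10⁷·sin57° ≈ 1.065×10⁷ m/s.
r = m v⊥/(|q|B) = (1.883×10⁻²⁸)(1.065×10⁷)/((1.602×10⁻¹⁹)(5.58×10⁻³)) ≈ 2.24 m.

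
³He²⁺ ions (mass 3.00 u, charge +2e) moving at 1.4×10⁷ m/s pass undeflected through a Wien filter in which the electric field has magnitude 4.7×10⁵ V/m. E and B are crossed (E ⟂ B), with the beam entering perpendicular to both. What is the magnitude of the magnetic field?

Balance of forces in the selector: qE = qvB ⇒ B = E/v.
B = 4.7×10⁵/1.4×10⁷ = 0.034 T.

B = 0.034 T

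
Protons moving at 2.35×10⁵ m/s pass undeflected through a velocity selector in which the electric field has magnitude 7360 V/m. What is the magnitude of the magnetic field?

B = 0.0313 T

Balance of forces in the selector: qE = qvB ⇒ B = E/v.
B = 7360/2.35×10⁵ = 0.0313 T.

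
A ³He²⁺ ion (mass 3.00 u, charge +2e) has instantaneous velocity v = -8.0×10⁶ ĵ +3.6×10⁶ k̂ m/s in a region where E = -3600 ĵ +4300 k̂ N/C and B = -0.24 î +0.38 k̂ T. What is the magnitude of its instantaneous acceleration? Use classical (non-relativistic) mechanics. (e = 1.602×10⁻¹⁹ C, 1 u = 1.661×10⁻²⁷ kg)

v×B = (-3.04×10⁶, -8.64×10⁵, -1.92×10⁶) N/C.
E + v×B = (-3.04×10⁶, -8.68×10⁵, -1.92×10⁶) N/C.
F = q(E + v×B) = (3.204×10⁻¹⁹ C)·(-3.04×10⁶, -8.68×10⁵, -1.92×10⁶) = (-9.74×10⁻¹³, -2.78×10⁻¹³, -6.14×10⁻¹³) N.
|a| = |F|/m = 1.184×10⁻¹²/4.983×10⁻²⁷ ≈ 2.38×10¹⁴ m/s².

|a| ≈ 2.38×10¹⁴ m/s²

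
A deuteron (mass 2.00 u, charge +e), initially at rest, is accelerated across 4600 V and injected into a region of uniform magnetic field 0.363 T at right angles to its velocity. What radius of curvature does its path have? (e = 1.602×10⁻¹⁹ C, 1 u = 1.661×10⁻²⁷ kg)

r ≈ 0.0381 m

Acceleration: |q|V = ½mv² ⇒ v = √(2|q|V/m) = √(2·1.602×10⁻¹⁹·4600/3.322×10⁻²⁷) ≈ 6.661×10⁵ m/s.
In the field: r = mv/(|q|B) = (3.322×10⁻²⁷)(6.661×10⁵)/((1.602×10⁻¹⁹)(0.363)) ≈ 0.0381 m.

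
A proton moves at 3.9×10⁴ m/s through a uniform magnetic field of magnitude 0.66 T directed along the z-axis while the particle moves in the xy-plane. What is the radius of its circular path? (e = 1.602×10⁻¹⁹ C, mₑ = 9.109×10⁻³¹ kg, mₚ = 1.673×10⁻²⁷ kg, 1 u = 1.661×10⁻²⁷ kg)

r ≈ 6.2×10⁻⁴ m

The magnetic force provides the centripetal force: |q|vB = mv²/r.
r = mv/(|q|B) = (1.673×10⁻²⁷)(3.9×10⁴)/((1.602×10⁻¹⁹)(0.66)) ≈ 6.2×10⁻⁴ m.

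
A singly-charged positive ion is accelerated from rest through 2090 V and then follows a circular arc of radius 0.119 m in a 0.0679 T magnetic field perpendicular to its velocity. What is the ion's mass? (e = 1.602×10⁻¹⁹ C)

m ≈ 2.50×10⁻²⁷ kg

Combine |q|V = ½mv² and r = mv/(|q|B): eliminate v to get m = qB²r²/(2V).
m = (1.602×10⁻¹⁹)(0.0679)²(0.119)²/(2·2090) ≈ 2.50×10⁻²⁷ kg.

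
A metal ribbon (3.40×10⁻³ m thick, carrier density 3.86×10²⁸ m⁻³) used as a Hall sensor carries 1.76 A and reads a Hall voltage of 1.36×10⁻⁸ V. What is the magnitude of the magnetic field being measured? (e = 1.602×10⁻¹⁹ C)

From V_H = IB/(n e t), B = V_H n e t / I.
B = (1.36×10⁻⁸)(3.86×10²⁸)(1.602×10⁻¹⁹)(3.40×10⁻³)/1.76 ≈ 0.162 T.

B ≈ 0.162 T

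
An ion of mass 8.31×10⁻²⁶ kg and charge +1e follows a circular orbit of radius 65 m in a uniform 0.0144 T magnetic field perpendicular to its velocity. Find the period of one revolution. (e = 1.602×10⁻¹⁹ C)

The cyclotron period depends only on m, q, B: T = 2πm/(|q|B).
T = 2π(8.31×10⁻²⁶)/((1.602×10⁻¹⁹)(0.0144)) ≈ 2.26×10⁻⁴ s.

T ≈ 2.26×10⁻⁴ s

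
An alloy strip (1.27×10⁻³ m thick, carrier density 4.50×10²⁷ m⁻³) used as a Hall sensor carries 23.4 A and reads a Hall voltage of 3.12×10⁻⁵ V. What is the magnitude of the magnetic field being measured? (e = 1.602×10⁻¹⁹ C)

B ≈ 1.22 T

From V_H = IB/(n e t), B = V_H n e t / I.
B = (3.12×10⁻⁵)(4.50×10²⁷)(1.602×10⁻¹⁹)(1.27×10⁻³)/23.4 ≈ 1.22 T.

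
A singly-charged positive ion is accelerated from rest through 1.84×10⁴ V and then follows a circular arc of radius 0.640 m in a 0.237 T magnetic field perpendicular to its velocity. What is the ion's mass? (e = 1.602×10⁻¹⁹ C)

m ≈ 1.00×10⁻²⁵ kg

Combine |q|V = ½mv² and r = mv/(|q|B): eliminate v to get m = qB²r²/(2V).
m = (1.602×10⁻¹⁹)(0.237)²(0.640)²/(2·1.84×10⁴) ≈ 1.00×10⁻²⁵ kg.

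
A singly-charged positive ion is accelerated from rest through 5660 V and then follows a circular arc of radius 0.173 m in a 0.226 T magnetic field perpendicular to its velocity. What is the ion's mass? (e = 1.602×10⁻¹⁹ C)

m ≈ 2.16×10⁻²⁶ kg

Combine |q|V = ½mv² and r = mv/(|q|B): eliminate v to get m = qB²r²/(2V).
m = (1.602×10⁻¹⁹)(0.226)²(0.173)²/(2·5660) ≈ 2.16×10⁻²⁶ kg.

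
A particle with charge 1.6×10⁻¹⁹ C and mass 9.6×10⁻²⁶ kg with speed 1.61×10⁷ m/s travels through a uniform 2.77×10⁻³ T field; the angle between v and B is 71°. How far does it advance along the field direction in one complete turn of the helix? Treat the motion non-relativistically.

p ≈ 7130 m

v∥ = v cosθ = 1.61×10⁷·cos71° ≈ 5.242×10⁶ m/s.
T = 2πm/(|q|B) = 2π(9.6×10⁻²⁶)/((1.6×10⁻¹⁹)(2.77×10⁻³)) ≈ 1.361×10⁻³ s.
pitch = v∥ T = (5.242×10⁶)(1.361×10⁻³) ≈ 7130 m.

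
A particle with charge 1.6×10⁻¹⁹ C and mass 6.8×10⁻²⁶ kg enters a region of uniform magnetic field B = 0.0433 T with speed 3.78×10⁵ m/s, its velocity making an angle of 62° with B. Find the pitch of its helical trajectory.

p ≈ 10.9 m

v∥ = v cosθ = 3.78×10⁵·cos62° ≈ 1.775×10⁵ m/s.
T = 2πm/(|q|B) = 2π(6.8×10⁻²⁶)/((1.6×10⁻¹⁹)(0.0433)) ≈ 6.167×10⁻⁵ s.
pitch = v∥ T = (1.775×10⁵)(6.167×10⁻⁵) ≈ 10.9 m.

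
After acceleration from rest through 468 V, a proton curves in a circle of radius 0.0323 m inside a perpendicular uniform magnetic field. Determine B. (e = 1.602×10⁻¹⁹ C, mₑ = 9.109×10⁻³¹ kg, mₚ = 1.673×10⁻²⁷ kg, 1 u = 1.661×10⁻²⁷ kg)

v = √(2|q|V/m) = √(2·1.602×10⁻¹⁹·468/1.673×10⁻²⁷) ≈ 2.994×10⁵ m/s.
B = mv/(|q|r) = (1.673×10⁻²⁷)(2.994×10⁵)/((1.602×10⁻¹⁹)(0.0323)) ≈ 0.0968 T.

B ≈ 0.0968 T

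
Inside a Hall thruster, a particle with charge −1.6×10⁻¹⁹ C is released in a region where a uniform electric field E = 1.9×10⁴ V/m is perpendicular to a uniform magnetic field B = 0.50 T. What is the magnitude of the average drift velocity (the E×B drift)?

v_d ≈ 3.8×10⁴ m/s

The steady drift has the magnetic force balancing the electric force, so v_d = E/B.
v_d = 1.9×10⁴/0.50 = 3.8×10⁴ m/s.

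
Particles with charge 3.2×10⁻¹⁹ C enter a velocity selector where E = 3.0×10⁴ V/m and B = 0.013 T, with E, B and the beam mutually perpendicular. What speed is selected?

v = 2.3×10⁶ m/s

Straight-line motion ⇒ electric and magnetic forces cancel, so E = vB.
v = E/B = 3.0×10⁴/0.013 = 2.3×10⁶ m/s.
The result is independent of the particle's charge and mass.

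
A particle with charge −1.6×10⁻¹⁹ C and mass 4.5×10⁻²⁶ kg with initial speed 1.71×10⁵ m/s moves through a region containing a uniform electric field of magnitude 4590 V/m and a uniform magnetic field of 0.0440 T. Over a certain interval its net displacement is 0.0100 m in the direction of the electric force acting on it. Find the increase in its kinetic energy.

The magnetic force is always ⟂ v and does no work; only the electric force changes KE.
ΔKE = F_E · d = |q|E d = (1.6×10⁻¹⁹)(4590)(0.0100) ≈ 7.34×10⁻¹⁸ J.

ΔKE ≈ 7.34×10⁻¹⁸ J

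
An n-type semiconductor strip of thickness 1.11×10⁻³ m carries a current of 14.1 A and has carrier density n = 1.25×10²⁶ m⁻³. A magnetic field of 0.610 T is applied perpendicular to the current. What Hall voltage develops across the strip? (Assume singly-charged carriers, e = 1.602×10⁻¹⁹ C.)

V_H ≈ 3.87×10⁻⁴ V

V_H = IB/(n e t).
V_H = (14.1)(0.610)/((1.25×10²⁶)(1.602×10⁻¹⁹)(1.11×10⁻³)) ≈ 3.87×10⁻⁴ V.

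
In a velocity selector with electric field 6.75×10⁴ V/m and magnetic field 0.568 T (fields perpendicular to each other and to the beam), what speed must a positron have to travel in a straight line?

v = 1.19×10⁵ m/s

Straight-line motion ⇒ electric and magnetic forces cancel, so E = vB.
v = E/B = 6.75×10⁴/0.568 = 1.19×10⁵ m/s.
The result is independent of the particle's charge and mass.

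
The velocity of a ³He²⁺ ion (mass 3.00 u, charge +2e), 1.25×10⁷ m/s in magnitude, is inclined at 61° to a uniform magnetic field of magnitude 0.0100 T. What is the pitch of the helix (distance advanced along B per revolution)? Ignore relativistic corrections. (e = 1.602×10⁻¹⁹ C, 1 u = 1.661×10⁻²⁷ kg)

p ≈ 59.2 m

v∥ = v cosθ = 1.25×10⁷·cos61° ≈ 6.060×10⁶ m/s.
T = 2πm/(|q|B) = 2π(4.983×10⁻²⁷)/((3.204×10⁻¹⁹)(0.0100)) ≈ 9.772×10⁻⁶ s.
pitch = v∥ T = (6.060×10⁶)(9.772×10⁻⁶) ≈ 59.2 m.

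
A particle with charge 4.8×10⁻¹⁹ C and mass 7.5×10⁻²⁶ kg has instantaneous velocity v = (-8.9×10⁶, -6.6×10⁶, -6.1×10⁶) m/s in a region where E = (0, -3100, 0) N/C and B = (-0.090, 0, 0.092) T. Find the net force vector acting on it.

v×B = (-6.07×10⁵, 1.37×10⁶, -5.94×10⁵) N/C.
E + v×B = (-6.07×10⁵, 1.36×10⁶, -5.94×10⁵) N/C.
F = q(E + v×B) = (4.8×10⁻¹⁹ C)·(-6.07×10⁵, 1.36×10⁶, -5.94×10⁵) = (-2.91×10⁻¹³, 6.55×10⁻¹³, -2.85×10⁻¹³) N.

F ≈ (-2.91×10⁻¹³, 6.55×10⁻¹³, -2.85×10⁻¹³) N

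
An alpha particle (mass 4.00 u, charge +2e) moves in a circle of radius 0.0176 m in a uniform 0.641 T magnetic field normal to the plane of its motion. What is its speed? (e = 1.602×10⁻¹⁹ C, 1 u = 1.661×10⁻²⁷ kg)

From |q|vB = mv²/r, v = |q|Br/m.
v = (3.204×10⁻¹⁹)(0.641)(0.0176)/6.644×10⁻²⁷ ≈ 5.44×10⁵ m/s.

v ≈ 5.44×10⁵ m/s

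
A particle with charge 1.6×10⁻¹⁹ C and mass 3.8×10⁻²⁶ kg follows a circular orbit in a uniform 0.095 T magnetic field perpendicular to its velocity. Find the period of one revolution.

The cyclotron period depends only on m, q, B: T = 2πm/(|q|B).
T = 2π(3.8×10⁻²⁶)/((1.6×10⁻¹⁹)(0.095)) ≈ 1.6×10⁻⁵ s.

T ≈ 1.6×10⁻⁵ s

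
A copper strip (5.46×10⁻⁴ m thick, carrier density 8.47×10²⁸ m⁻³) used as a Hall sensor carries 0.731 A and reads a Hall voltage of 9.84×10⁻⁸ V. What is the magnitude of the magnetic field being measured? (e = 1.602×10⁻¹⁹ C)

B ≈ 0.997 T

From V_H = IB/(n e t), B = V_H n e t / I.
B = (9.84×10⁻⁸)(8.47×10²⁸)(1.602×10⁻¹⁹)(5.46×10⁻⁴)/0.731 ≈ 0.997 T.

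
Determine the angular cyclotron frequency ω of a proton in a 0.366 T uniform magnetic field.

ω = |q|B/m.
ω = (1.602×10⁻¹⁹)(0.366)/1.673×10⁻²⁷ ≈ 3.50×10⁷ rad/s.

ω ≈ 3.50×10⁷ rad/s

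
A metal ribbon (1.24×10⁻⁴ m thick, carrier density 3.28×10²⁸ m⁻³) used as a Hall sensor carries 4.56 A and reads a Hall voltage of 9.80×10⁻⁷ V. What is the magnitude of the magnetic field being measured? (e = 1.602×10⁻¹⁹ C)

B ≈ 0.140 T

From V_H = IB/(n e t), B = V_H n e t / I.
B = (9.80×10⁻⁷)(3.28×10²⁸)(1.602×10⁻¹⁹)(1.24×10⁻⁴)/4.56 ≈ 0.140 T.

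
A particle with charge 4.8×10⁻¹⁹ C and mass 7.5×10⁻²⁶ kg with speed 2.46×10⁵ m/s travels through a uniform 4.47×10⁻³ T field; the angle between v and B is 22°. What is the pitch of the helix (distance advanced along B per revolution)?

v∥ = v cosθ = 2.46×10⁵·cos22° ≈ 2.281×10⁵ m/s.
T = 2πm/(|q|B) = 2π(7.5×10⁻²⁶)/((4.8×10⁻¹⁹)(4.47×10⁻³)) ≈ 2.196×10⁻⁴ s.
pitch = v∥ T = (2.281×10⁵)(2.196×10⁻⁴) ≈ 50.1 m.

p ≈ 50.1 m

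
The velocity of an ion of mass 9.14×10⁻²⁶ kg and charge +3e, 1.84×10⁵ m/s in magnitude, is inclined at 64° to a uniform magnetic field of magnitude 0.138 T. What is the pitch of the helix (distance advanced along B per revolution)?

v∥ = v cosθ = 1.84×10⁵·cos64° ≈ 8.066×10⁴ m/s.
T = 2πm/(|q|B) = 2π(9.14×10⁻²⁶)/((4.806×10⁻¹⁹)(0.138)) ≈ 8.659×10⁻⁶ s.
pitch = v∥ T = (8.066×10⁴)(8.659×10⁻⁶) ≈ 0.698 m.

p ≈ 0.698 m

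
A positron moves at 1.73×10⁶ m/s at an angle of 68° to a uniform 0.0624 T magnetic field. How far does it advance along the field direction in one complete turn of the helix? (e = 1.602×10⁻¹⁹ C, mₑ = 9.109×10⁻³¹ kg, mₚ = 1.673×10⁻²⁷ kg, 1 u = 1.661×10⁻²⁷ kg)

v∥ = v cosθ = 1.73×10⁶·cos68° ≈ 6.481×10⁵ m/s.
T = 2πm/(|q|B) = 2π(9.109×10⁻³¹)/((1.602×10⁻¹⁹)(0.0624)) ≈ 5.725×10⁻¹⁰ s.
pitch = v∥ T = (6.481×10⁵)(5.725×10⁻¹⁰) ≈ 3.71×10⁻⁴ m.

p ≈ 3.71×10⁻⁴ m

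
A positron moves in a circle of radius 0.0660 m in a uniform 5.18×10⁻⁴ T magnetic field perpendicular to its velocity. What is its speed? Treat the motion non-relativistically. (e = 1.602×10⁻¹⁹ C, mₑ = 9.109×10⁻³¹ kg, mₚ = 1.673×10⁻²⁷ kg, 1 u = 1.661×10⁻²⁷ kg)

v ≈ 6.01×10⁶ m/s

From |q|vB = mv²/r, v = |q|Br/m.
v = (1.602×10⁻¹⁹)(5.18×10⁻⁴)(0.0660)/9.109×10⁻³¹ ≈ 6.01×10⁶ m/s.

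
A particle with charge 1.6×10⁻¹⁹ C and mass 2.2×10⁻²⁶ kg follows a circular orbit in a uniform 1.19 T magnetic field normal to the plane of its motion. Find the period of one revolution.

The cyclotron period depends only on m, q, B: T = 2πm/(|q|B).
T = 2π(2.2×10⁻²⁶)/((1.6×10⁻¹⁹)(1.19)) ≈ 7.26×10⁻⁷ s.

T ≈ 7.26×10⁻⁷ s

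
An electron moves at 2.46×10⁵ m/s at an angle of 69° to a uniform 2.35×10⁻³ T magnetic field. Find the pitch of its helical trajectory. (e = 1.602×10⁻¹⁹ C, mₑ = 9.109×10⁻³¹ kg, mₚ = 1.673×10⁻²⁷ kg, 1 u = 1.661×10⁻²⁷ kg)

p ≈ 1.34×10⁻³ m

v∥ = v cosθ = 2.46×10⁵·cos69° ≈ 8.816×10⁴ m/s.
T = 2πm/(|q|B) = 2π(9.109×10⁻³¹)/((1.602×10⁻¹⁹)(2.35×10⁻³)) ≈ 1.520×10⁻⁸ s.
pitch = v∥ T = (8.816×10⁴)(1.520×10⁻⁸) ≈ 1.34×10⁻³ m.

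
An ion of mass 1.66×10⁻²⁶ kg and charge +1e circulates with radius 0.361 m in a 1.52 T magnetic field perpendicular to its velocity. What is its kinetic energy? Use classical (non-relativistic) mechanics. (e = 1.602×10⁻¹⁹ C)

KE ≈ 2.33×10⁻¹³ J

v = |q|Br/m, then KE = ½mv² = (qBr)²/(2m).
v = (1.602×10⁻¹⁹)(1.52)(0.361)/1.66×10⁻²⁶ ≈ 5.295×10⁶ m/s.
KE = ½(1.66×10⁻²⁶)(5.295×10⁶)² ≈ 2.33×10⁻¹³ J.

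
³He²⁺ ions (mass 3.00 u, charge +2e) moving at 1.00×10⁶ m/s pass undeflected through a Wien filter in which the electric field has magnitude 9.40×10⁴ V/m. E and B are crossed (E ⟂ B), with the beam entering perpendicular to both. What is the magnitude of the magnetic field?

B = 0.0940 T

Balance of forces in the selector: qE = qvB ⇒ B = E/v.
B = 9.40×10⁴/1.00×10⁶ = 0.0940 T.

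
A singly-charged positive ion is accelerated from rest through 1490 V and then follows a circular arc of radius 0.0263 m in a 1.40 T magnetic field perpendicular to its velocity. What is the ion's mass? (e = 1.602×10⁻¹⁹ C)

Combine |q|V = ½mv² and r = mv/(|q|B): eliminate v to get m = qB²r²/(2V).
m = (1.602×10⁻¹⁹)(1.40)²(0.0263)²/(2·1490) ≈ 7.29×10⁻²⁶ kg.

m ≈ 7.29×10⁻²⁶ kg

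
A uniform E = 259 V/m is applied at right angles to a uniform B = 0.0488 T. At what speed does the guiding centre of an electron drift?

v_d ≈ 5310 m/s

The steady drift has the magnetic force balancing the electric force, so v_d = E/B.
v_d = 259/0.0488 = 5310 m/s.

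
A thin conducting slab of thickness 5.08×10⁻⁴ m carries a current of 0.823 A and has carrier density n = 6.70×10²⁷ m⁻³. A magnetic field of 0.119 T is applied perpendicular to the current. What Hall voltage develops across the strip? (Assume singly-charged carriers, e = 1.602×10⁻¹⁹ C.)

V_H = IB/(n e t).
V_H = (0.823)(0.119)/((6.70×10²⁷)(1.602×10⁻¹⁹)(5.08×10⁻⁴)) ≈ 1.80×10⁻⁷ V.

V_H ≈ 1.80×10⁻⁷ V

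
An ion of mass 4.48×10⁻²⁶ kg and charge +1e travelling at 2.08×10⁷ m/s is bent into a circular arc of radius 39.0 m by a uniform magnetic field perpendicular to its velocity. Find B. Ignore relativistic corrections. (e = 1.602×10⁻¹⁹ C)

From |q|vB = mv²/r, B = mv/(|q|r).
B = (4.48×10⁻²⁶)(2.08×10⁷)/((1.602×10⁻¹⁹)(39.0)) ≈ 0.149 T.

B ≈ 0.149 T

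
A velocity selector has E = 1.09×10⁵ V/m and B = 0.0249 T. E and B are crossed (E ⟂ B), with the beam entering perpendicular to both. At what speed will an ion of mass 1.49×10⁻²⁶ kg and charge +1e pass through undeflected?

v = 4.38×10⁶ m/s

Straight-line motion ⇒ electric and magnetic forces cancel, so E = vB.
v = E/B = 1.09×10⁵/0.0249 = 4.38×10⁶ m/s.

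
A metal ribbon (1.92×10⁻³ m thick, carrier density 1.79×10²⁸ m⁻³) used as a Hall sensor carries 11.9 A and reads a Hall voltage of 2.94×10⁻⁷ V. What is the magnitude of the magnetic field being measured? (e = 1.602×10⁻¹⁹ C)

From V_H = IB/(n e t), B = V_H n e t / I.
B = (2.94×10⁻⁷)(1.79×10²⁸)(1.602×10⁻¹⁹)(1.92×10⁻³)/11.9 ≈ 0.136 T.

B ≈ 0.136 T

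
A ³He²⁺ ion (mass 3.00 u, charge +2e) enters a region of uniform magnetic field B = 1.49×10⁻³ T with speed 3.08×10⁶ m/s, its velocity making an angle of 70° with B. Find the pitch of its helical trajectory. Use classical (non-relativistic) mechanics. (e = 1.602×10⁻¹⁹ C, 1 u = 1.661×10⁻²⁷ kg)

v∥ = v cosθ = 3.08×10⁶·cos70° ≈ 1.053×10⁶ m/s.
T = 2πm/(|q|B) = 2π(4.983×10⁻²⁷)/((3.204×10⁻¹⁹)(1.49×10⁻³)) ≈ 6.558×10⁻⁵ s.
pitch = v∥ T = (1.053×10⁶)(6.558×10⁻⁵) ≈ 69.1 m.

p ≈ 69.1 m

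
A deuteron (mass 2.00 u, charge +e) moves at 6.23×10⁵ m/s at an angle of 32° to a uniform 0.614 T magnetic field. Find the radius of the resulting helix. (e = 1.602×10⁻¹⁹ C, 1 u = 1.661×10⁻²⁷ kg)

r ≈ 0.0111 m

v⊥ = v sinθ = 6.23×10⁵·sin32° ≈ 3.301×10⁵ m/s.
r = m v⊥/(|q|B) = (3.322×10⁻²⁷)(3.301×10⁵)/((1.602×10⁻¹⁹)(0.614)) ≈ 0.0111 m.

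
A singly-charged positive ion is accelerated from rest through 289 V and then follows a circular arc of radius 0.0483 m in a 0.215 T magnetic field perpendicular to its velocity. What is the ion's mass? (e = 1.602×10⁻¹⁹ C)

Combine |q|V = ½mv² and r = mv/(|q|B): eliminate v to get m = qB²r²/(2V).
m = (1.602×10⁻¹⁹)(0.215)²(0.0483)²/(2·289) ≈ 2.99×10⁻²⁶ kg.

m ≈ 2.99×10⁻²⁶ kg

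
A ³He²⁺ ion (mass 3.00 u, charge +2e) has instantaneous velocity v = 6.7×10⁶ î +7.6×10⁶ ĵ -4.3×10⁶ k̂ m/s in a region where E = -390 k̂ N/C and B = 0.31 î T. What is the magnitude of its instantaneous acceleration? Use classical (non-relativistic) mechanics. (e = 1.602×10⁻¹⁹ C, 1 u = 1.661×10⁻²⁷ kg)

|a| ≈ 1.74×10¹⁴ m/s²

v×B = (0, -1.33×10⁶, -2.36×10⁶) N/C.
E + v×B = (0, -1.33×10⁶, -2.36×10⁶) N/C.
F = q(E + v×B) = (3.204×10⁻¹⁹ C)·(0, -1.33×10⁶, -2.36×10⁶) = (0, -4.27×10⁻¹³, -7.55×10⁻¹³) N.
|a| = |F|/m = 8.674×10⁻¹³/4.983×10⁻²⁷ ≈ 1.74×10¹⁴ m/s².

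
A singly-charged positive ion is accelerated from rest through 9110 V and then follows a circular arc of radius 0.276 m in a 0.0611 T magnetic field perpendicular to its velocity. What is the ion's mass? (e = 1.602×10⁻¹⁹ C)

Combine |q|V = ½mv² and r = mv/(|q|B): eliminate v to get m = qB²r²/(2V).
m = (1.602×10⁻¹⁹)(0.0611)²(0.276)²/(2·9110) ≈ 2.50×10⁻²⁷ kg.

m ≈ 2.50×10⁻²⁷ kg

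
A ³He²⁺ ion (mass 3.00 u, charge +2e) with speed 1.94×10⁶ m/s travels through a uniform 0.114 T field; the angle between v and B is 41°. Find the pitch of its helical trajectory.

p ≈ 1.26 m

v∥ = v cosθ = 1.94×10⁶·cos41° ≈ 1.464×10⁶ m/s.
T = 2πm/(|q|B) = 2π(4.983×10⁻²⁷)/((3.204×10⁻¹⁹)(0.114)) ≈ 8.572×10⁻⁷ s.
pitch = v∥ T = (1.464×10⁶)(8.572×10⁻⁷) ≈ 1.26 m.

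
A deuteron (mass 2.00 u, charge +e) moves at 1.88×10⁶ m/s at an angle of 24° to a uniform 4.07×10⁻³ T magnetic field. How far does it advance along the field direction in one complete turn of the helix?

v∥ = v cosθ = 1.88×10⁶·cos24° ≈ 1.717×10⁶ m/s.
T = 2πm/(|q|B) = 2π(3.322×10⁻²⁷)/((1.602×10⁻¹⁹)(4.07×10⁻³)) ≈ 3.201×10⁻⁵ s.
pitch = v∥ T = (1.717×10⁶)(3.201×10⁻⁵) ≈ 55.0 m.

p ≈ 55.0 m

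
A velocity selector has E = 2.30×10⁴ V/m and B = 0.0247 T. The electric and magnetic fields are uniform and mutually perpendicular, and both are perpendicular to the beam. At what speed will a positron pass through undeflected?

Straight-line motion ⇒ electric and magnetic forces cancel, so E = vB.
v = E/B = 2.30×10⁴/0.0247 = 9.31×10⁵ m/s.

v = 9.31×10⁵ m/s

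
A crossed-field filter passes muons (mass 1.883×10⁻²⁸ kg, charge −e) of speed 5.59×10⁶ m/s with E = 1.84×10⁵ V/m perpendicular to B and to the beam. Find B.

Balance of forces in the selector: qE = qvB ⇒ B = E/v.
B = 1.84×10⁵/5.59×10⁶ = 0.0329 T.

B = 0.0329 T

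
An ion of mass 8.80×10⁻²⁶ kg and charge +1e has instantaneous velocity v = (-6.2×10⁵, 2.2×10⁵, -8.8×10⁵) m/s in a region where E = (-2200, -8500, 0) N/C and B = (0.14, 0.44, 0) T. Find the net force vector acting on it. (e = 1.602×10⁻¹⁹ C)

F ≈ (6.17×10⁻¹⁴, -2.11×10⁻¹⁴, -4.86×10⁻¹⁴) N

v×B = (3.87×10⁵, -1.23×10⁵, -3.04×10⁵) N/C.
E + v×B = (3.85×10⁵, -1.32×10⁵, -3.04×10⁵) N/C.
F = q(E + v×B) = (1.602×10⁻¹⁹ C)·(3.85×10⁵, -1.32×10⁵, -3.04×10⁵) = (6.17×10⁻¹⁴, -2.11×10⁻¹⁴, -4.86×10⁻¹⁴) N.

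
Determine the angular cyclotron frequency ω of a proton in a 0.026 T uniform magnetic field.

ω ≈ 2.5×10⁶ rad/s

ω = |q|B/m.
ω = (1.602×10⁻¹⁹)(0.026)/1.673×10⁻²⁷ ≈ 2.5×10⁶ rad/s.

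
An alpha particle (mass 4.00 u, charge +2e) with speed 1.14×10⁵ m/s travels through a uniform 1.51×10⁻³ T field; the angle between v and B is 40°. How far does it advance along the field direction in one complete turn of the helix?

p ≈ 7.54 m

v∥ = v cosθ = 1.14×10⁵·cos40° ≈ 8.733×10⁴ m/s.
T = 2πm/(|q|B) = 2π(6.644×10⁻²⁷)/((3.204×10⁻¹⁹)(1.51×10⁻³)) ≈ 8.629×10⁻⁵ s.
pitch = v∥ T = (8.733×10⁴)(8.629×10⁻⁵) ≈ 7.54 m.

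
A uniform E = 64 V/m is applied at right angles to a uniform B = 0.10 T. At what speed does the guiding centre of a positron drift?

v_d ≈ 640 m/s

The E×B drift speed is v_d = E/B.
v_d = 64/0.10 = 640 m/s.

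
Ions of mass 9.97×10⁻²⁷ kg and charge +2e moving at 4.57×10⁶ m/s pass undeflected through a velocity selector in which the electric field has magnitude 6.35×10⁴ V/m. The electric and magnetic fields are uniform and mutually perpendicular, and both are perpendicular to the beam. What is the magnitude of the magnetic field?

Balance of forces in the selector: qE = qvB ⇒ B = E/v.
B = 6.35×10⁴/4.57×10⁶ = 0.0139 T.

B = 0.0139 T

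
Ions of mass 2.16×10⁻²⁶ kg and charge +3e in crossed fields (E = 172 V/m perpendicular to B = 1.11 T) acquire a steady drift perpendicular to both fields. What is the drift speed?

The steady drift has the magnetic force balancing the electric force, so v_d = E/B.
v_d = 172/1.11 = 155 m/s.

v_d ≈ 155 m/s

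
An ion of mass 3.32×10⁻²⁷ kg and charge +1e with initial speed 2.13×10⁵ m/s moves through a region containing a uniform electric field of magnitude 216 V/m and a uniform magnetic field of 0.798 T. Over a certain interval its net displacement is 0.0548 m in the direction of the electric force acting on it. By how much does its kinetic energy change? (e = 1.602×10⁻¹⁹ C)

The magnetic force is always ⟂ v and does no work; only the electric force changes KE.
ΔKE = F_E · d = |q|E d = (1.602×10⁻¹⁹)(216)(0.0548) ≈ 1.90×10⁻¹⁸ J.

ΔKE ≈ 1.90×10⁻¹⁸ J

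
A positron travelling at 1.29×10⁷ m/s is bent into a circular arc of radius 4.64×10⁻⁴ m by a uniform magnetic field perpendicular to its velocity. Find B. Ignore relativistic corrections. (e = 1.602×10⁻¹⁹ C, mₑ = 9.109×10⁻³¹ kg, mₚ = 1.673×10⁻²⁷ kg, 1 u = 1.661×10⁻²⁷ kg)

B ≈ 0.158 T

From |q|vB = mv²/r, B = mv/(|q|r).
B = (9.109×10⁻³¹)(1.29×10⁷)/((1.602×10⁻¹⁹)(4.64×10⁻⁴)) ≈ 0.158 T.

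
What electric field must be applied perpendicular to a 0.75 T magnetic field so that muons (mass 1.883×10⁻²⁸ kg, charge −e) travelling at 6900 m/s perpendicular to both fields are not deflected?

E = 5200 V/m

For straight-line motion qE = qvB, so E = vB.
E = 6900 × 0.75 = 5200 V/m.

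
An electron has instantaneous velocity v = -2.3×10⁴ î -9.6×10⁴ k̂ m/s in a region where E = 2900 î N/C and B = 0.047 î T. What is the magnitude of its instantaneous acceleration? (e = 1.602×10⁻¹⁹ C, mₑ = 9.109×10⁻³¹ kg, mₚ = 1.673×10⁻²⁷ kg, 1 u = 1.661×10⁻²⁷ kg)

|a| ≈ 9.43×10¹⁴ m/s²

v×B = (0, -4510, 0) N/C.
E + v×B = (2900, -4510, 0) N/C.
F = q(E + v×B) = (−1.602×10⁻¹⁹ C)·(2900, -4510, 0) = (-4.65×10⁻¹⁶, 7.23×10⁻¹⁶, 0) N.
|a| = |F|/m = 8.592×10⁻¹⁶/9.109×10⁻³¹ ≈ 9.43×10¹⁴ m/s².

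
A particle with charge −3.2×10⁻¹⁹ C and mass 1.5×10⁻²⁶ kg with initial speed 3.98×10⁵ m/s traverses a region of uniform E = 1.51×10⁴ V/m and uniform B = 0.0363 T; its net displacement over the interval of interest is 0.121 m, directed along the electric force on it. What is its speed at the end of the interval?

v_f ≈ 4.86×10⁵ m/s

B does no work; ΔKE = |q|E d.
½mv_f² = ½mv₀² + |q|Ed = ½(1.5×10⁻²⁶)(3.98×10⁵)² + (3.2×10⁻¹⁹)(1.51×10⁴)(0.121) ≈ 1.188×10⁻¹⁵ J + 5.847×10⁻¹⁶ J ≈ 1.773×10⁻¹⁵ J.
v_f = √(2·1.773×10⁻¹⁵/1.5×10⁻²⁶) ≈ 4.86×10⁵ m/s.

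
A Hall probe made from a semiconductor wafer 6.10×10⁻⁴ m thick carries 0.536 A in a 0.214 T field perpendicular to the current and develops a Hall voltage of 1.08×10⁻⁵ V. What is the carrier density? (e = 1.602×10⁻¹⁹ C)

From V_H = IB/(n e t), n = IB/(V_H e t).
n = (0.536)(0.214)/((1.08×10⁻⁵)(1.602×10⁻¹⁹)(6.10×10⁻⁴)) ≈ 1.09×10²⁶ m⁻³.

n ≈ 1.09×10²⁶ m⁻³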